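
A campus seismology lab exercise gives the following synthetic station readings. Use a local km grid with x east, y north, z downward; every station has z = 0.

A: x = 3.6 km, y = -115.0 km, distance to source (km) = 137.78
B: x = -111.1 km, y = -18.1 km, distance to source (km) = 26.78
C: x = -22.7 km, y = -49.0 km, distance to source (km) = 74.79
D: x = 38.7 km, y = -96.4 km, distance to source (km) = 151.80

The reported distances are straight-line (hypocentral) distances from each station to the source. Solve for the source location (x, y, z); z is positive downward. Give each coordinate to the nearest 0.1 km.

(-86.7, -11.3, 8.7)

Each station gives a sphere (x−x_i)² + (y−y_i)² + z² = d_i² (stations at z=0).
Subtracting the A sphere from B and C: z² cancels, leaving linear equations in x and y:
-229.4 x + 193.8 y = 17699.02
-52.6 x + 132.0 y = 3068.11
Solving: x ≈ -86.707, y ≈ -11.308 km (keep extra digits for the depth step; rounded: -86.7, -11.3).
Then from the A sphere: z² = 137.78² − (x − 3.6)² − (y + 115.0)² with x = -86.707, y = -11.308, so z ≈ 8.715 ≈ 8.7 km.
Check against D (with the unrounded solution): distance 151.80 ≈ 151.80 km. ✓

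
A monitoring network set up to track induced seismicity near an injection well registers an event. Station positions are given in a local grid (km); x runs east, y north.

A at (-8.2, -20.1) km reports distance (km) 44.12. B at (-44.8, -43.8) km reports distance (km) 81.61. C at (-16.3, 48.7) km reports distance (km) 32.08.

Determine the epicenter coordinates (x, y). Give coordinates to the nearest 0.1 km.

Circle about each station: (x + 8.2)² + (y + 20.1)² = 44.12²; (x + 44.8)² + (y + 43.8)² = 81.61²; (x + 16.3)² + (y − 48.7)² = 32.08².
Subtracting pairs of circle equations eliminates x²+y² and gives linear equations (the radical axes):
-73.2 x − 47.4 y = -1259.39
-16.2 x + 137.6 y = 3083.58
Solving the 2×2 system: x ≈ 2.5, y ≈ 22.7 km.
Check against A (with the unrounded x, y): √((x + 8.2)²+(y + 20.1)²) = 44.12 ≈ 44.12 km. ✓

(2.5, 22.7)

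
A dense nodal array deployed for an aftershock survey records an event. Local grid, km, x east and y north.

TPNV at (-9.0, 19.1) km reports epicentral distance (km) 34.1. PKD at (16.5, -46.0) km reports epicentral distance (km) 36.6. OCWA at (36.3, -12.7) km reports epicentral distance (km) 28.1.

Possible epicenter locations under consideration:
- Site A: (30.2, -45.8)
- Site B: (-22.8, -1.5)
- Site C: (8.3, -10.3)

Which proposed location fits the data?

Site C

For each candidate, compare |candidate − station| to the reported distance:
Site A: residuals TPNV 41.7, PKD 22.9, OCWA 5.6 → max 41.7 km
Site B: residuals TPNV 9.3, PKD 22.8, OCWA 32.1 → max 32.1 km
Site C: residuals TPNV 0.0, PKD 0.0, OCWA 0.0 → max 0.0 km
Only Site C has all residuals ≈ 0.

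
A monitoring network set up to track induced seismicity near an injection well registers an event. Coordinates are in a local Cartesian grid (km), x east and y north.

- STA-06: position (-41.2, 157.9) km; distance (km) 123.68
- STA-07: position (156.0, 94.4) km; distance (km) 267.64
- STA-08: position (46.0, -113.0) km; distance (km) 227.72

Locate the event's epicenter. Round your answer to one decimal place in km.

x ≈ -108.6 km, y ≈ 54.2 km

Circle about each station: (x + 41.2)² + (y − 157.9)² = 123.68²; (x − 156.0)² + (y − 94.4)² = 267.64²; (x − 46.0)² + (y + 113.0)² = 227.72².
Subtracting the STA-06 equation from the STA-07 and STA-08 equations removes the quadratic terms:
394.4 x − 127.0 y = -49716.92
174.4 x − 541.8 y = -48304.51
Solving the 2×2 system: x ≈ -108.6, y ≈ 54.2 km.
Check against STA-06 (with the unrounded x, y): √((x + 41.2)²+(y − 157.9)²) = 123.68 ≈ 123.68 km. ✓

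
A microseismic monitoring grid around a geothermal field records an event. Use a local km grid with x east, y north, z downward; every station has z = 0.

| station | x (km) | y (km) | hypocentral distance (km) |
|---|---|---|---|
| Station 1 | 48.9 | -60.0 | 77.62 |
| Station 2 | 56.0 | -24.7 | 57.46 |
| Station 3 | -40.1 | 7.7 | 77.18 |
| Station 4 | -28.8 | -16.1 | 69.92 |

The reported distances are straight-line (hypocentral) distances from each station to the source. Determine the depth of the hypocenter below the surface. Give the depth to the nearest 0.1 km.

Each station gives a sphere (x−x_i)² + (y−y_i)² + z² = d_i² (stations at z=0).
Subtracting the Station 1 sphere from Station 2 and Station 3: z² cancels, leaving linear equations in x and y:
14.2 x + 70.6 y = 478.09
-178.0 x + 135.4 y = -4255.80
Solving: x ≈ 25.204, y ≈ 1.702 km (keep extra digits for the depth step; rounded: 25.2, 1.7).
Then from the Station 1 sphere: z² = 77.62² − (x − 48.9)² − (y + 60.0)² with x = 25.204, y = 1.702, so z ≈ 40.697 ≈ 40.7 km.
Check against Station 4 (with the unrounded solution): distance 69.93 ≈ 69.92 km. ✓

depth ≈ 40.7 km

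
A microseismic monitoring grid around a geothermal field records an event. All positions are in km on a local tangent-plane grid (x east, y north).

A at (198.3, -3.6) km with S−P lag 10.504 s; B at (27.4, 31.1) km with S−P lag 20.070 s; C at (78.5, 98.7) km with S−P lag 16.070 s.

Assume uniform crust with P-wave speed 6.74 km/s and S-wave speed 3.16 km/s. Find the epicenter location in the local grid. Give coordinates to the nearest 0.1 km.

x ≈ 146.8 km, y ≈ 31.8 km

Distance from S−P lag: d = Δt · v_P v_S / (v_P − v_S) = Δt · (6.74·3.16)/(6.74−3.16) ≈ 5.9493·Δt.
So d_A = 62.49, d_B = 119.40, d_C = 95.60 km.
Circle about each station: (x − 198.3)² + (y + 3.6)² = 62.49²; (x − 27.4)² + (y − 31.1)² = 119.40²; (x − 78.5)² + (y − 98.7)² = 95.60².
Subtracting pairs of circle equations eliminates x²+y² and gives linear equations (the radical axes):
-341.8 x + 69.4 y = -47969.24
-239.6 x + 204.6 y = -28666.27
Solving the 2×2 system: x ≈ 146.8, y ≈ 31.8 km.
Check against A (with the unrounded x, y): √((x − 198.3)²+(y + 3.6)²) = 62.50 ≈ 62.49 km. ✓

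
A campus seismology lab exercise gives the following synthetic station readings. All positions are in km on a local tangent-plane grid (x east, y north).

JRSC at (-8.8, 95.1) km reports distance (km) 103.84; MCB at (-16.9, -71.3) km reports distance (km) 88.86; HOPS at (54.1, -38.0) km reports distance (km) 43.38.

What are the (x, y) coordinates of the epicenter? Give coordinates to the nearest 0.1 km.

Circle about each station: (x + 8.8)² + (y − 95.1)² = 103.84²; (x + 16.9)² + (y + 71.3)² = 88.86²; (x − 54.1)² + (y + 38.0)² = 43.38².
Subtracting the JRSC equation from the MCB and HOPS equations removes the quadratic terms:
-16.2 x − 332.8 y = -865.50
125.8 x − 266.2 y = 4150.28
Solving the 2×2 system: x ≈ 34.9, y ≈ 0.9 km.

34.9 km east, 0.9 km north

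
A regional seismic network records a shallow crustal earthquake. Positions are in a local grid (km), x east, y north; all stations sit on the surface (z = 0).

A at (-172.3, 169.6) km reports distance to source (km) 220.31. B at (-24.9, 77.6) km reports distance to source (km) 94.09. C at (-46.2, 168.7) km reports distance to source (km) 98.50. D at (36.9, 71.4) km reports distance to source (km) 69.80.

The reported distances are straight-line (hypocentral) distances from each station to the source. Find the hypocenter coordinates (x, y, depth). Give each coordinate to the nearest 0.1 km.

Each station gives a sphere (x−x_i)² + (y−y_i)² + z² = d_i² (stations at z=0).
Subtracting the A sphere from B and C: z² cancels, leaving linear equations in x and y:
294.8 x − 184.0 y = -12126.11
252.2 x − 1.8 y = 10976.93
Solving: x ≈ 44.504, y ≈ 137.206 km (keep extra digits for the depth step; rounded: 44.5, 137.2).
Then from the A sphere: z² = 220.31² − (x + 172.3)² − (y − 169.6)² with x = 44.504, y = 137.206, so z ≈ 21.981 ≈ 22.0 km.

x ≈ 44.5 km, y ≈ 137.2 km, depth ≈ 22.0 km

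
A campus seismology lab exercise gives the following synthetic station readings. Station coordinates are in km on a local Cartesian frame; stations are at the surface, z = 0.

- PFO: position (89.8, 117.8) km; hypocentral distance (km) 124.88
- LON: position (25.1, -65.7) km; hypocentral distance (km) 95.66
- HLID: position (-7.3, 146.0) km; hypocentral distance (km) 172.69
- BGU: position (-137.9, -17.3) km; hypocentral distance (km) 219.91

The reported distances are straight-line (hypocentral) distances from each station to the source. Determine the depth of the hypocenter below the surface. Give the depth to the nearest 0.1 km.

Each station gives a sphere (x−x_i)² + (y−y_i)² + z² = d_i² (stations at z=0).
Subtracting the PFO sphere from LON and HLID: z² cancels, leaving linear equations in x and y:
-129.4 x − 367.0 y = -10550.20
-194.2 x + 56.4 y = -14798.41
Solving: x ≈ 76.697, y ≈ 1.705 km (keep extra digits for the depth step; rounded: 76.7, 1.7).
Then from the PFO sphere: z² = 124.88² − (x − 89.8)² − (y − 117.8)² with x = 76.697, y = 1.705, so z ≈ 44.105 ≈ 44.1 km.
Check against BGU (with the unrounded solution): distance 219.91 ≈ 219.91 km. ✓

depth ≈ 44.1 km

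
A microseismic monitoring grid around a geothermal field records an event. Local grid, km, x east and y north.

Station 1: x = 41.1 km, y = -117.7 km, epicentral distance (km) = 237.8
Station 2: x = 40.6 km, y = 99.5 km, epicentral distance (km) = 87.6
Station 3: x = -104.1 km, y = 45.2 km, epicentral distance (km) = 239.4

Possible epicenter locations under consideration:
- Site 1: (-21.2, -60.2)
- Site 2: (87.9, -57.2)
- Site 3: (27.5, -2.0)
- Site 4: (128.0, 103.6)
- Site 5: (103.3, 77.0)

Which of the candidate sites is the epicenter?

Site 4

For each candidate, compare |candidate − station| to the reported distance:
Site 1: residuals Station 1 153.0, Station 2 83.6, Station 3 105.3 → max 153.0 km
Site 2: residuals Station 1 161.3, Station 2 76.1, Station 3 21.8 → max 161.3 km
Site 3: residuals Station 1 121.3, Station 2 14.7, Station 3 99.6 → max 121.3 km
Site 4: residuals Station 1 0.0, Station 2 0.1, Station 3 0.1 → max 0.1 km
Site 5: residuals Station 1 33.4, Station 2 21.0, Station 3 29.6 → max 33.4 km
Only Site 4 has all residuals ≈ 0.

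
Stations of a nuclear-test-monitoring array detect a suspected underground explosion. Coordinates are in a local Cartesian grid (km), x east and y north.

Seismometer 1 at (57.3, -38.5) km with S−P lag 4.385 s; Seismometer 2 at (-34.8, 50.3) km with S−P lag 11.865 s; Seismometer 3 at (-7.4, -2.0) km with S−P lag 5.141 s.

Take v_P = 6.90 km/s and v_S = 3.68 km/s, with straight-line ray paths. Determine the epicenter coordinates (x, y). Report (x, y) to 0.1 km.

30.3 km east, -16.9 km north

Distance from S−P lag: d = Δt · v_P v_S / (v_P − v_S) = Δt · (6.90·3.68)/(6.90−3.68) ≈ 7.8857·Δt.
So d_Seismometer 1 = 34.58, d_Seismometer 2 = 93.56, d_Seismometer 3 = 40.54 km.
Circle about each station: (x − 57.3)² + (y + 38.5)² = 34.58²; (x + 34.8)² + (y − 50.3)² = 93.56²; (x + 7.4)² + (y + 2.0)² = 40.54².
Subtracting pairs of circle equations eliminates x²+y² and gives linear equations (the radical axes):
-184.2 x + 177.6 y = -8582.11
-129.4 x + 73.0 y = -5154.50
Solving the 2×2 system: x ≈ 30.3, y ≈ -16.9 km.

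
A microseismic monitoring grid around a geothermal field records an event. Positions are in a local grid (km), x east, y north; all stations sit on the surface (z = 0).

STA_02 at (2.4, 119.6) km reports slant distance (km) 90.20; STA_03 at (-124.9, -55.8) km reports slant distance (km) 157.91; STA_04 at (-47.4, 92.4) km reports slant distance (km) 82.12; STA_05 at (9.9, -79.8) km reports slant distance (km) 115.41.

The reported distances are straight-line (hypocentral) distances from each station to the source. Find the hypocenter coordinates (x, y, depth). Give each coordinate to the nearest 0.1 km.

(3.5, 32.8, 24.5)

Each station gives a sphere (x−x_i)² + (y−y_i)² + z² = d_i² (stations at z=0).
Subtracting the STA_02 sphere from STA_03 and STA_04: z² cancels, leaving linear equations in x and y:
-254.6 x − 350.8 y = -12395.80
-99.6 x − 54.4 y = -2133.05
Solving: x ≈ 3.506, y ≈ 32.791 km (keep extra digits for the depth step; rounded: 3.5, 32.8).
Then from the STA_02 sphere: z² = 90.20² − (x − 2.4)² − (y − 119.6)² with x = 3.506, y = 32.791, so z ≈ 24.475 ≈ 24.5 km.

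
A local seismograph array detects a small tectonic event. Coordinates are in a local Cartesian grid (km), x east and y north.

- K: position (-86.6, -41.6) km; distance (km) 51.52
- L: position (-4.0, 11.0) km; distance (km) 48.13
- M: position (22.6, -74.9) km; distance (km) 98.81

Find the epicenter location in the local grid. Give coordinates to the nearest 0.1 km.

x ≈ -48.8 km, y ≈ -6.6 km

Circle about each station: (x + 86.6)² + (y + 41.6)² = 51.52²; (x + 4.0)² + (y − 11.0)² = 48.13²; (x − 22.6)² + (y + 74.9)² = 98.81².
Subtracting pairs of circle equations eliminates x²+y² and gives linear equations (the radical axes):
165.2 x + 105.2 y = -8755.31
218.4 x − 66.6 y = -10218.46
Solving the 2×2 system: x ≈ -48.8, y ≈ -6.6 km.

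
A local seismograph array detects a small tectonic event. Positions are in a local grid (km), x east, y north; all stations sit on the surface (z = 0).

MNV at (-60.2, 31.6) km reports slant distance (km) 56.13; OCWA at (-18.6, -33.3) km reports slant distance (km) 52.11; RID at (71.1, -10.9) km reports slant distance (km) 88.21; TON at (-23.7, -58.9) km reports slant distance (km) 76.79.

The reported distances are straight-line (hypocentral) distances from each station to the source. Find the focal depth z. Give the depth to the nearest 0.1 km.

Each station gives a sphere (x−x_i)² + (y−y_i)² + z² = d_i² (stations at z=0).
Subtracting the MNV sphere from OCWA and RID: z² cancels, leaving linear equations in x and y:
83.2 x − 129.8 y = -2732.63
262.6 x − 85.0 y = -4079.01
Solving: x ≈ -11.001, y ≈ 14.001 km (keep extra digits for the depth step; rounded: -11.0, 14.0).
Then from the MNV sphere: z² = 56.13² − (x + 60.2)² − (y − 31.6)² with x = -11.001, y = 14.001, so z ≈ 20.501 ≈ 20.5 km.

depth ≈ 20.5 km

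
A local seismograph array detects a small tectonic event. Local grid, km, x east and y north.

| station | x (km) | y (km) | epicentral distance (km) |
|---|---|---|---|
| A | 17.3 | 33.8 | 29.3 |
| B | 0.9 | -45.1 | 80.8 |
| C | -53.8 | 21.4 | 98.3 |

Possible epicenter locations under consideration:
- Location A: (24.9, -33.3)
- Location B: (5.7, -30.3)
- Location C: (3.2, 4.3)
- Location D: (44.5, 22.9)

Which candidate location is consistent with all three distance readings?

For each candidate, compare |candidate − station| to the reported distance:
Location A: residuals A 38.2, B 54.1, C 2.5 → max 54.1 km
Location B: residuals A 35.8, B 65.2, C 19.5 → max 65.2 km
Location C: residuals A 3.4, B 31.3, C 38.8 → max 38.8 km
Location D: residuals A 0.0, B 0.0, C 0.0 → max 0.0 km
Only Location D has all residuals ≈ 0.

Location D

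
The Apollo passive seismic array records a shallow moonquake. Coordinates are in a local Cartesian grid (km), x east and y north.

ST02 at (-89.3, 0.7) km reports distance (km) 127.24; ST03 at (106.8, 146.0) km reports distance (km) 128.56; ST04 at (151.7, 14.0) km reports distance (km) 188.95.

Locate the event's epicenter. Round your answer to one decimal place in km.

Circle about each station: (x + 89.3)² + (y − 0.7)² = 127.24²; (x − 106.8)² + (y − 146.0)² = 128.56²; (x − 151.7)² + (y − 14.0)² = 188.95².
Subtracting pairs of circle equations eliminates x²+y² and gives linear equations (the radical axes):
392.2 x + 290.6 y = 24409.60
482.0 x + 26.6 y = -4278.17
Solving the 2×2 system: x ≈ -14.6, y ≈ 103.7 km.

-14.6 km east, 103.7 km north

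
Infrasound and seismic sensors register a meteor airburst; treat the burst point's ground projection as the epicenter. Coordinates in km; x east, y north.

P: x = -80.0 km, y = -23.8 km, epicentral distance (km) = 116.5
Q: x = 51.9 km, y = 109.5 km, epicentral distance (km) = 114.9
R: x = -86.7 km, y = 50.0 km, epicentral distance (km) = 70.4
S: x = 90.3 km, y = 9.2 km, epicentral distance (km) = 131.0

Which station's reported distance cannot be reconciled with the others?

Q

Solve using three stations at a time. Using P, R, S (subtract circle equations pairwise → linear system) gives (x, y) ≈ (-21.7, 77.1).
Distances from that point to each station vs reported:
  P: calculated 116.5 vs reported 116.5 → residual 0.0 km
  Q: calculated 80.5 vs reported 114.9 → residual 34.4 km
  R: calculated 70.4 vs reported 70.4 → residual 0.0 km
  S: calculated 131.0 vs reported 131.0 → residual 0.0 km
P, R, S are mutually consistent (residuals ≈ 0); Q is off by 34.4 km.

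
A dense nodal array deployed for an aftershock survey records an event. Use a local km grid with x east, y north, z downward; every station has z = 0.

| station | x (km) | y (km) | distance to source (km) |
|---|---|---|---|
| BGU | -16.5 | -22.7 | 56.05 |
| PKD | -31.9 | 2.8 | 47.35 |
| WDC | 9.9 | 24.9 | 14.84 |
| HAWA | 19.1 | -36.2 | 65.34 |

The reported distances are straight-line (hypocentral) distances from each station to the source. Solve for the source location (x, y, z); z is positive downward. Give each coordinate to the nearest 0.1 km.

Each station gives a sphere (x−x_i)² + (y−y_i)² + z² = d_i² (stations at z=0).
Subtracting the BGU sphere from PKD and WDC: z² cancels, leaving linear equations in x and y:
-30.8 x + 51.0 y = 1137.49
52.8 x + 95.2 y = 2851.86
Solving: x ≈ 6.605, y ≈ 26.293 km (keep extra digits for the depth step; rounded: 6.6, 26.3).
Then from the BGU sphere: z² = 56.05² − (x + 16.5)² − (y + 22.7)² with x = 6.605, y = 26.293, so z ≈ 14.403 ≈ 14.4 km.
Check against HAWA (with the unrounded solution): distance 65.34 ≈ 65.34 km. ✓

x ≈ 6.6 km, y ≈ 26.3 km, depth ≈ 14.4 km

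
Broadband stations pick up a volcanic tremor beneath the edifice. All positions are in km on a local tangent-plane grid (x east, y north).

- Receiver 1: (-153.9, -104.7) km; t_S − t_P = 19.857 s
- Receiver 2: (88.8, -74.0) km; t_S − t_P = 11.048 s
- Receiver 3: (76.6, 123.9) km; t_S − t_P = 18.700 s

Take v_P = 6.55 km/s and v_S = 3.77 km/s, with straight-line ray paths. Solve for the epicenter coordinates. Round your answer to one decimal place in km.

3.6 km east, -25.3 km north

Distance from S−P lag: d = Δt · v_P v_S / (v_P − v_S) = Δt · (6.55·3.77)/(6.55−3.77) ≈ 8.8826·Δt.
So d_Receiver 1 = 176.38, d_Receiver 2 = 98.13, d_Receiver 3 = 166.10 km.
Circle about each station: (x + 153.9)² + (y + 104.7)² = 176.38²; (x − 88.8)² + (y + 74.0)² = 98.13²; (x − 76.6)² + (y − 123.9)² = 166.10².
Subtracting the Receiver 1 equation from the Receiver 2 and Receiver 3 equations removes the quadratic terms:
485.4 x + 61.4 y = 194.55
461.0 x + 457.2 y = -9907.84
Solving the 2×2 system: x ≈ 3.6, y ≈ -25.3 km.
Check against Receiver 1 (with the unrounded x, y): √((x + 153.9)²+(y + 104.7)²) = 176.38 ≈ 176.38 km. ✓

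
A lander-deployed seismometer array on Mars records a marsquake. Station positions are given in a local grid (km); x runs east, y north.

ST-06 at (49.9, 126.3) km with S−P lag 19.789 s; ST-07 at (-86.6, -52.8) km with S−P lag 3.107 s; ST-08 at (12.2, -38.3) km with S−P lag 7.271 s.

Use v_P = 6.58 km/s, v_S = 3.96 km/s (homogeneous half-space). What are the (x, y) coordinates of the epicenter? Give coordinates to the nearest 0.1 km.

Distance from S−P lag: d = Δt · v_P v_S / (v_P − v_S) = Δt · (6.58·3.96)/(6.58−3.96) ≈ 9.9453·Δt.
So d_ST-06 = 196.81, d_ST-07 = 30.90, d_ST-08 = 72.31 km.
Circle about each station: (x − 49.9)² + (y − 126.3)² = 196.81²; (x + 86.6)² + (y + 52.8)² = 30.90²; (x − 12.2)² + (y + 38.3)² = 72.31².
Subtracting the ST-06 equation from the ST-07 and ST-08 equations removes the quadratic terms:
-273.0 x − 358.2 y = 29625.07
-75.4 x − 329.2 y = 16679.47
Solving the 2×2 system: x ≈ -60.1, y ≈ -36.9 km.
Check against ST-06 (with the unrounded x, y): √((x − 49.9)²+(y − 126.3)²) = 196.81 ≈ 196.81 km. ✓

x ≈ -60.1 km, y ≈ -36.9 km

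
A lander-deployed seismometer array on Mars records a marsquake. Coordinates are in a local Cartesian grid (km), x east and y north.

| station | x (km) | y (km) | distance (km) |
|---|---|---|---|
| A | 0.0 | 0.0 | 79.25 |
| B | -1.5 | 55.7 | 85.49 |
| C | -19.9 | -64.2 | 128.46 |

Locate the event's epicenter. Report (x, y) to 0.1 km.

Circle about each station: x² + y² = 79.25²; (x + 1.5)² + (y − 55.7)² = 85.49²; (x + 19.9)² + (y + 64.2)² = 128.46².
Subtracting the A equation from the B and C equations removes the quadratic terms:
-3.0 x + 111.4 y = 2076.76
-39.8 x − 128.4 y = -5703.76
Solving the 2×2 system: x ≈ 76.5, y ≈ 20.7 km.

x ≈ 76.5 km, y ≈ 20.7 km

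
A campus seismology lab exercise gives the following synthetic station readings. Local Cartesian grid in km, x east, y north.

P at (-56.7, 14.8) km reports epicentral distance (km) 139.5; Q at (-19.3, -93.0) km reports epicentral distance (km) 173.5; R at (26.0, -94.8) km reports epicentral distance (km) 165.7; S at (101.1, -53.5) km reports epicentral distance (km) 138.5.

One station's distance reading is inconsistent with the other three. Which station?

Solve using three stations at a time. Using Q, R, S (subtract circle equations pairwise → linear system) gives (x, y) ≈ (39.1, 70.5).
Distances from that point to each station vs reported:
  P: calculated 110.8 vs reported 139.5 → residual 28.7 km
  Q: calculated 173.6 vs reported 173.5 → residual 0.1 km
  R: calculated 165.8 vs reported 165.7 → residual 0.1 km
  S: calculated 138.7 vs reported 138.5 → residual 0.2 km
Q, R, S are mutually consistent (residuals ≈ 0); P is off by 28.7 km.

P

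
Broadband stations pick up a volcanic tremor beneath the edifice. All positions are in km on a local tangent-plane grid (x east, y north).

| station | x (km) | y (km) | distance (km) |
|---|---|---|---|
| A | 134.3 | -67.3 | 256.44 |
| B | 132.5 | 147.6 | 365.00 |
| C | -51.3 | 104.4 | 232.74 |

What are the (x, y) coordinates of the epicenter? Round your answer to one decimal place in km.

Circle about each station: (x − 134.3)² + (y + 67.3)² = 256.44²; (x − 132.5)² + (y − 147.6)² = 365.00²; (x + 51.3)² + (y − 104.4)² = 232.74².
Subtracting pairs of circle equations eliminates x²+y² and gives linear equations (the radical axes):
-3.6 x + 429.8 y = -50687.30
-371.2 x + 343.4 y = 2558.84
Solving the 2×2 system: x ≈ -116.9, y ≈ -118.9 km.
Check against A (with the unrounded x, y): √((x − 134.3)²+(y + 67.3)²) = 256.45 ≈ 256.44 km. ✓

-116.9 km east, -118.9 km north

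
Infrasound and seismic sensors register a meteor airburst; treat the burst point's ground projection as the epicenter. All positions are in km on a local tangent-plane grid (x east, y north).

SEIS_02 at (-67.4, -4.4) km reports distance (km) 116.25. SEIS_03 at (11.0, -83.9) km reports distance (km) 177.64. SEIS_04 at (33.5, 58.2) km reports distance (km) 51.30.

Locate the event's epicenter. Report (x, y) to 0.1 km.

Circle about each station: (x + 67.4)² + (y + 4.4)² = 116.25²; (x − 11.0)² + (y + 83.9)² = 177.64²; (x − 33.5)² + (y − 58.2)² = 51.30².
Subtracting the SEIS_02 equation from the SEIS_03 and SEIS_04 equations removes the quadratic terms:
156.8 x − 159.0 y = -15443.82
201.8 x + 125.2 y = 10829.74
Solving the 2×2 system: x ≈ -4.1, y ≈ 93.1 km.
Check against SEIS_02 (with the unrounded x, y): √((x + 67.4)²+(y + 4.4)²) = 116.25 ≈ 116.25 km. ✓

(-4.1, 93.1)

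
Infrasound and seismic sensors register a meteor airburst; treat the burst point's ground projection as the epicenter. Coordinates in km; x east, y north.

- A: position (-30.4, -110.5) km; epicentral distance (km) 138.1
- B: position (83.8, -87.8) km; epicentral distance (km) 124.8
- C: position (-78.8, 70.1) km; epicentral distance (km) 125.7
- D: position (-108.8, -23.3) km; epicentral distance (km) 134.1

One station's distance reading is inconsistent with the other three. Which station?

Solve using three stations at a time. Using A, B, D (subtract circle equations pairwise → linear system) gives (x, y) ≈ (18.6, 18.6).
Distances from that point to each station vs reported:
  A: calculated 138.1 vs reported 138.1 → residual 0.0 km
  B: calculated 124.8 vs reported 124.8 → residual 0.0 km
  C: calculated 110.2 vs reported 125.7 → residual 15.5 km
  D: calculated 134.1 vs reported 134.1 → residual 0.0 km
A, B, D are mutually consistent (residuals ≈ 0); C is off by 15.5 km.

C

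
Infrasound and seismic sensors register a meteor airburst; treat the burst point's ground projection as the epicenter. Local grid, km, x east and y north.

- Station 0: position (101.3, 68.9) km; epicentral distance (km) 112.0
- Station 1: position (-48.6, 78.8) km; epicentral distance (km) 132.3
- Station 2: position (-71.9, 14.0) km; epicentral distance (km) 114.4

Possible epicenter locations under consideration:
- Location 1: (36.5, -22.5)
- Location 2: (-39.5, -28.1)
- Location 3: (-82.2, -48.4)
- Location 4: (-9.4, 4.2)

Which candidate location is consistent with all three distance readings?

For each candidate, compare |candidate − station| to the reported distance:
Location 1: residuals Station 0 0.0, Station 1 0.0, Station 2 0.0 → max 0.0 km
Location 2: residuals Station 0 59.0, Station 1 25.0, Station 2 61.3 → max 61.3 km
Location 3: residuals Station 0 105.8, Station 1 0.7, Station 2 51.2 → max 105.8 km
Location 4: residuals Station 0 16.2, Station 1 48.0, Station 2 51.1 → max 51.1 km
Only Location 1 has all residuals ≈ 0.

Location 1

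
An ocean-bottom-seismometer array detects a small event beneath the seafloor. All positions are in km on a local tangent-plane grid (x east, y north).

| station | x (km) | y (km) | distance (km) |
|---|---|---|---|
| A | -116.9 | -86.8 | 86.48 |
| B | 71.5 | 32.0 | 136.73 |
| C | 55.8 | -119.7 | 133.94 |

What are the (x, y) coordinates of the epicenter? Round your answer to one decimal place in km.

x ≈ -47.8 km, y ≈ -34.8 km

Circle about each station: (x + 116.9)² + (y + 86.8)² = 86.48²; (x − 71.5)² + (y − 32.0)² = 136.73²; (x − 55.8)² + (y + 119.7)² = 133.94².
Subtracting the A equation from the B and C equations removes the quadratic terms:
376.8 x + 237.6 y = -26279.90
345.4 x − 65.8 y = -14219.25
Solving the 2×2 system: x ≈ -47.8, y ≈ -34.8 km.
Check against A (with the unrounded x, y): √((x + 116.9)²+(y + 86.8)²) = 86.48 ≈ 86.48 km. ✓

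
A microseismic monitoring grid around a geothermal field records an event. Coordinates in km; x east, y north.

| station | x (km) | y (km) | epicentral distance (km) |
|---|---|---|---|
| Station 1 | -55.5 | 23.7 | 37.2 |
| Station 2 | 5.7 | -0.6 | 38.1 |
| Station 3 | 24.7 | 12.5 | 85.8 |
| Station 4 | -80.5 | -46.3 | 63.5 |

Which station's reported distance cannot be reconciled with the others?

Solve using three stations at a time. Using Station 1, Station 2, Station 4 (subtract circle equations pairwise → linear system) gives (x, y) ≈ (-32.1, -5.2).
Distances from that point to each station vs reported:
  Station 1: calculated 37.2 vs reported 37.2 → residual 0.0 km
  Station 2: calculated 38.1 vs reported 38.1 → residual 0.0 km
  Station 3: calculated 59.5 vs reported 85.8 → residual 26.3 km
  Station 4: calculated 63.5 vs reported 63.5 → residual 0.0 km
Station 1, Station 2, Station 4 are mutually consistent (residuals ≈ 0); Station 3 is off by 26.3 km.

Station 3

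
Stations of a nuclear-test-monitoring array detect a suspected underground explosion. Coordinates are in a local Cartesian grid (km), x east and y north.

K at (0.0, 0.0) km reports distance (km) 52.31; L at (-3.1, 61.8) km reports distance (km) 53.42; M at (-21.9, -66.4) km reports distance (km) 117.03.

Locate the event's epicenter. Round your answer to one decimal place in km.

x ≈ 41.3 km, y ≈ 32.1 km

Circle about each station: x² + y² = 52.31²; (x + 3.1)² + (y − 61.8)² = 53.42²; (x + 21.9)² + (y + 66.4)² = 117.03².
Subtracting pairs of circle equations eliminates x²+y² and gives linear equations (the radical axes):
-6.2 x + 123.6 y = 3711.49
-43.8 x − 132.8 y = -6071.11
Solving the 2×2 system: x ≈ 41.3, y ≈ 32.1 km.
Check against K (with the unrounded x, y): √(x²+y²) = 52.30 ≈ 52.31 km. ✓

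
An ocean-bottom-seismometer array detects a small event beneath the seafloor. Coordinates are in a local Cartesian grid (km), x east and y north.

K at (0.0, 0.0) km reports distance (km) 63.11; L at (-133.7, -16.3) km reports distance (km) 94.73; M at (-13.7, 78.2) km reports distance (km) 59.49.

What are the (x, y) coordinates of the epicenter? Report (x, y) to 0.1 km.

(-53.3, 33.8)

Circle about each station: x² + y² = 63.11²; (x + 133.7)² + (y + 16.3)² = 94.73²; (x + 13.7)² + (y − 78.2)² = 59.49².
Subtracting the K equation from the L and M equations removes the quadratic terms:
-267.4 x − 32.6 y = 13150.48
-27.4 x + 156.4 y = 6746.74
Solving the 2×2 system: x ≈ -53.3, y ≈ 33.8 km.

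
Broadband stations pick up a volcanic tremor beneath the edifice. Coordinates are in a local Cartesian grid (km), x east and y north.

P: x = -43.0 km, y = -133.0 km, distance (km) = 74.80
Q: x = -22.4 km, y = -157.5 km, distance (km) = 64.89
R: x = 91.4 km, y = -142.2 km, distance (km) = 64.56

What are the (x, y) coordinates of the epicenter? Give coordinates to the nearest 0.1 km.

Circle about each station: (x + 43.0)² + (y + 133.0)² = 74.80²; (x + 22.4)² + (y + 157.5)² = 64.89²; (x − 91.4)² + (y + 142.2)² = 64.56².
Subtracting the P equation from the Q and R equations removes the quadratic terms:
41.2 x − 49.0 y = 7154.34
268.8 x − 18.4 y = 10463.85
Solving the 2×2 system: x ≈ 30.7, y ≈ -120.2 km.

30.7 km east, -120.2 km north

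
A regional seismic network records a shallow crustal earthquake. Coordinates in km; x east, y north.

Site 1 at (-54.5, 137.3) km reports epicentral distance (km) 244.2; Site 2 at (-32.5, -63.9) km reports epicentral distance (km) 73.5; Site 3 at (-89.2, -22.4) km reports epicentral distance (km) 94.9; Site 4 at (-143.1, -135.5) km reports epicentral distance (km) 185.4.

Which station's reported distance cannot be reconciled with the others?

Site 3

Solve using three stations at a time. Using Site 1, Site 2, Site 4 (subtract circle equations pairwise → linear system) gives (x, y) ≈ (36.5, -89.3).
Distances from that point to each station vs reported:
  Site 1: calculated 244.2 vs reported 244.2 → residual 0.0 km
  Site 2: calculated 73.5 vs reported 73.5 → residual 0.0 km
  Site 3: calculated 142.4 vs reported 94.9 → residual 47.5 km
  Site 4: calculated 185.4 vs reported 185.4 → residual 0.0 km
Site 1, Site 2, Site 4 are mutually consistent (residuals ≈ 0); Site 3 is off by 47.5 km.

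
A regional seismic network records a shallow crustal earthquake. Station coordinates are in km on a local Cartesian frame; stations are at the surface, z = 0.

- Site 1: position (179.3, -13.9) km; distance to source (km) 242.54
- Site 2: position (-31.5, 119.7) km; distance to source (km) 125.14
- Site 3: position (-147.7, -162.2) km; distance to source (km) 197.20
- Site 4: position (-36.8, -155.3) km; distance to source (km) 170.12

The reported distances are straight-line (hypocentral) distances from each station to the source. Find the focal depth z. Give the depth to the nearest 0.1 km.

Each station gives a sphere (x−x_i)² + (y−y_i)² + z² = d_i² (stations at z=0).
Subtracting the Site 1 sphere from Site 2 and Site 3: z² cancels, leaving linear equations in x and y:
-421.6 x + 267.2 y = 26144.27
-654.0 x − 296.6 y = 35720.24
Solving: x ≈ -57.702, y ≈ 6.800 km (keep extra digits for the depth step; rounded: -57.7, 6.8).
Then from the Site 1 sphere: z² = 242.54² − (x − 179.3)² − (y + 13.9)² with x = -57.702, y = 6.800, so z ≈ 47.193 ≈ 47.2 km.

depth ≈ 47.2 km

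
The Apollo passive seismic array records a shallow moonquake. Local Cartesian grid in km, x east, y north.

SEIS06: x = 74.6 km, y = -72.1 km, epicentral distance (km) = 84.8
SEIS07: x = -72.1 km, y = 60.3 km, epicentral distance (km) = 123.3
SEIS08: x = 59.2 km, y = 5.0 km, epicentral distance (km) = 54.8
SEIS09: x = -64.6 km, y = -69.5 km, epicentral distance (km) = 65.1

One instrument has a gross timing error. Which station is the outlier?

Solve using three stations at a time. Using SEIS06, SEIS07, SEIS09 (subtract circle equations pairwise → linear system) gives (x, y) ≈ (-5.1, -43.2).
Distances from that point to each station vs reported:
  SEIS06: calculated 84.8 vs reported 84.8 → residual 0.0 km
  SEIS07: calculated 123.3 vs reported 123.3 → residual 0.0 km
  SEIS08: calculated 80.3 vs reported 54.8 → residual 25.5 km
  SEIS09: calculated 65.1 vs reported 65.1 → residual 0.0 km
SEIS06, SEIS07, SEIS09 are mutually consistent (residuals ≈ 0); SEIS08 is off by 25.5 km.

SEIS08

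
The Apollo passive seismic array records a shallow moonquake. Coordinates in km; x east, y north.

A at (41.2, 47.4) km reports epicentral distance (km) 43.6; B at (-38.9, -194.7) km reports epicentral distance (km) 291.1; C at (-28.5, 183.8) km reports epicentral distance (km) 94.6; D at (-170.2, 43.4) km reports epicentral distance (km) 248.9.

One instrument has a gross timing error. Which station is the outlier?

C

Solve using three stations at a time. Using A, B, D (subtract circle equations pairwise → linear system) gives (x, y) ≈ (77.0, 72.3).
Distances from that point to each station vs reported:
  A: calculated 43.6 vs reported 43.6 → residual 0.0 km
  B: calculated 291.1 vs reported 291.1 → residual 0.0 km
  C: calculated 153.5 vs reported 94.6 → residual 58.9 km
  D: calculated 248.9 vs reported 248.9 → residual 0.0 km
A, B, D are mutually consistent (residuals ≈ 0); C is off by 58.9 km.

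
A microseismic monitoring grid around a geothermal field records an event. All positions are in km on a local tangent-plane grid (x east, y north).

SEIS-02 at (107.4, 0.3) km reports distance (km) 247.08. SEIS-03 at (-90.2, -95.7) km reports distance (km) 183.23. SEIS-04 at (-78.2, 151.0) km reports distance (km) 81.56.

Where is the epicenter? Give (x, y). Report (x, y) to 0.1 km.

-125.0 km east, 84.2 km north

Circle about each station: (x − 107.4)² + (y − 0.3)² = 247.08²; (x + 90.2)² + (y + 95.7)² = 183.23²; (x + 78.2)² + (y − 151.0)² = 81.56².
Subtracting pairs of circle equations eliminates x²+y² and gives linear equations (the radical axes):
-395.2 x − 192.0 y = 33234.97
-371.2 x + 301.4 y = 71777.88
Solving the 2×2 system: x ≈ -125.0, y ≈ 84.2 km.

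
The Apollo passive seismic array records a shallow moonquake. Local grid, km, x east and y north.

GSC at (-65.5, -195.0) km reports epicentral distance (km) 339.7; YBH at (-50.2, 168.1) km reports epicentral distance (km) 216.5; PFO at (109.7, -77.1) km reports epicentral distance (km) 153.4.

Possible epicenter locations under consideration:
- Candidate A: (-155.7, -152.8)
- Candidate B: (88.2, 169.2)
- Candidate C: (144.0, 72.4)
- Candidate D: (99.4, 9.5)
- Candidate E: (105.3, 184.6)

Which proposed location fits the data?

Candidate C

For each candidate, compare |candidate − station| to the reported distance:
Candidate A: residuals GSC 240.1, YBH 121.3, PFO 122.6 → max 240.1 km
Candidate B: residuals GSC 55.6, YBH 78.1, PFO 93.8 → max 93.8 km
Candidate C: residuals GSC 0.0, YBH 0.0, PFO 0.0 → max 0.0 km
Candidate D: residuals GSC 77.0, YBH 1.5, PFO 66.2 → max 77.0 km
Candidate E: residuals GSC 76.6, YBH 60.1, PFO 108.3 → max 108.3 km
Only Candidate C has all residuals ≈ 0.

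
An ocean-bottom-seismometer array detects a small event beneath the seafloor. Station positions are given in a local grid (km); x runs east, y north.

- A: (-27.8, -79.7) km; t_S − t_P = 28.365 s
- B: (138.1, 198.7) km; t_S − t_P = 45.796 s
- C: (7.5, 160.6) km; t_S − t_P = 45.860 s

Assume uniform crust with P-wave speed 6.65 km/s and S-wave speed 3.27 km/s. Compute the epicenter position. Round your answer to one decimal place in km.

154.0 km east, -95.5 km north

Distance from S−P lag: d = Δt · v_P v_S / (v_P − v_S) = Δt · (6.65·3.27)/(6.65−3.27) ≈ 6.4336·Δt.
So d_A = 182.49, d_B = 294.63, d_C = 295.04 km.
Circle about each station: (x + 27.8)² + (y + 79.7)² = 182.49²; (x − 138.1)² + (y − 198.7)² = 294.63²; (x − 7.5)² + (y − 160.6)² = 295.04².
Subtracting pairs of circle equations eliminates x²+y² and gives linear equations (the radical axes):
331.8 x + 556.8 y = -2075.87
70.6 x + 480.6 y = -35022.32
Solving the 2×2 system: x ≈ 154.0, y ≈ -95.5 km.
Check against A (with the unrounded x, y): √((x + 27.8)²+(y + 79.7)²) = 182.48 ≈ 182.49 km. ✓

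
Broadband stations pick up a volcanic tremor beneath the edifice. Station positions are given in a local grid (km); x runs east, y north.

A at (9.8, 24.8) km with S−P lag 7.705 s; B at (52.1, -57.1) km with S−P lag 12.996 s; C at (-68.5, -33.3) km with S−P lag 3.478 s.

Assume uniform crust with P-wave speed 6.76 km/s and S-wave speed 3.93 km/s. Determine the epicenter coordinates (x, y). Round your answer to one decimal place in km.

-57.1 km east, -2.7 km north

Distance from S−P lag: d = Δt · v_P v_S / (v_P − v_S) = Δt · (6.76·3.93)/(6.76−3.93) ≈ 9.3876·Δt.
So d_A = 72.33, d_B = 122.00, d_C = 32.65 km.
Circle about each station: (x − 9.8)² + (y − 24.8)² = 72.33²; (x − 52.1)² + (y + 57.1)² = 122.00²; (x + 68.5)² + (y + 33.3)² = 32.65².
Subtracting the A equation from the B and C equations removes the quadratic terms:
84.6 x − 163.8 y = -4388.63
-156.6 x − 116.2 y = 9255.67
Solving the 2×2 system: x ≈ -57.1, y ≈ -2.7 km.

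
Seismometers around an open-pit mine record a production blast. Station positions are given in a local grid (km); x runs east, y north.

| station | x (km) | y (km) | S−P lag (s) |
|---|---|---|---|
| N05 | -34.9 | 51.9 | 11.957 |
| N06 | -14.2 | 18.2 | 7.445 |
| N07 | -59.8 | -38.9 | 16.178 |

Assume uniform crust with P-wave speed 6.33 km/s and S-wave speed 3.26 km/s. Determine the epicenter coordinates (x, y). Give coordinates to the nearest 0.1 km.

35.6 km east, 13.3 km north

Distance from S−P lag: d = Δt · v_P v_S / (v_P − v_S) = Δt · (6.33·3.26)/(6.33−3.26) ≈ 6.7218·Δt.
So d_N05 = 80.37, d_N06 = 50.04, d_N07 = 108.74 km.
Circle about each station: (x + 34.9)² + (y − 51.9)² = 80.37²; (x + 14.2)² + (y − 18.2)² = 50.04²; (x + 59.8)² + (y + 38.9)² = 108.74².
Subtracting the N05 equation from the N06 and N07 equations removes the quadratic terms:
41.4 x − 67.4 y = 576.60
-49.8 x − 181.6 y = -4187.42
Solving the 2×2 system: x ≈ 35.6, y ≈ 13.3 km.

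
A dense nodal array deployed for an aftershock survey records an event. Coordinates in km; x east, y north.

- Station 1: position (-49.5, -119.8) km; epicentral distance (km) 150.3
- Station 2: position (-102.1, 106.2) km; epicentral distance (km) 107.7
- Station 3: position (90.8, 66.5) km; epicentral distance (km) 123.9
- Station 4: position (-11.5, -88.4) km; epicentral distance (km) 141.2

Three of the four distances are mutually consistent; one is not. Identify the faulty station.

Solve using three stations at a time. Using Station 1, Station 2, Station 3 (subtract circle equations pairwise → linear system) gives (x, y) ≈ (-27.2, 28.8).
Distances from that point to each station vs reported:
  Station 1: calculated 150.3 vs reported 150.3 → residual 0.0 km
  Station 2: calculated 107.7 vs reported 107.7 → residual 0.0 km
  Station 3: calculated 123.9 vs reported 123.9 → residual 0.0 km
  Station 4: calculated 118.3 vs reported 141.2 → residual 22.9 km
Station 1, Station 2, Station 3 are mutually consistent (residuals ≈ 0); Station 4 is off by 22.9 km.

Station 4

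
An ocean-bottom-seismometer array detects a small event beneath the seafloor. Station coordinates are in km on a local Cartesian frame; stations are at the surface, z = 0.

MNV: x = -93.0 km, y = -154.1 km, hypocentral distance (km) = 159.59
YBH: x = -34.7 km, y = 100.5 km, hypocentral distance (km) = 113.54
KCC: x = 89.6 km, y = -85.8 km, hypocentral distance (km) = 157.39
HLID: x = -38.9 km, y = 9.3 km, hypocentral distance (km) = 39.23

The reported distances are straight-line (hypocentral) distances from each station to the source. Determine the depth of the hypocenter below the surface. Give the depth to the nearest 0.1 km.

35.5 km

Each station gives a sphere (x−x_i)² + (y−y_i)² + z² = d_i² (stations at z=0).
Subtracting the MNV sphere from YBH and KCC: z² cancels, leaving linear equations in x and y:
116.6 x + 509.2 y = -8513.83
365.2 x + 136.6 y = -16308.65
Solving: x ≈ -42.000, y ≈ -7.103 km (keep extra digits for the depth step; rounded: -42.0, -7.1).
Then from the MNV sphere: z² = 159.59² − (x + 93.0)² − (y + 154.1)² with x = -42.000, y = -7.103, so z ≈ 35.494 ≈ 35.5 km.
Check against HLID (with the unrounded solution): distance 39.22 ≈ 39.23 km. ✓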